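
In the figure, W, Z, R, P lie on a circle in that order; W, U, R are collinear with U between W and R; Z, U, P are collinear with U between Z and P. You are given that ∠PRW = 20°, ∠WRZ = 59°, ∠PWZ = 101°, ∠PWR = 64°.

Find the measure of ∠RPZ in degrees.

1. ∠PRZ = 79°  [cyclic WZRP, opposite ∠W+∠R]
2. ∠PZR = 64°  [same arc RP]
3. ∠RPZ = 37°  [△ZRP]

∠RPZ = 37°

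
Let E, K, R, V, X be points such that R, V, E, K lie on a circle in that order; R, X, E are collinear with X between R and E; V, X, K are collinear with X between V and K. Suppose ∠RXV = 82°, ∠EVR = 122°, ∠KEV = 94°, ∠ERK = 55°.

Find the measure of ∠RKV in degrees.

∠RKV = 27°

1. ∠EXK = 82°  [vertical angles at X]
2. ∠KXR = 98°  [linear pair at X on RE]
3. ∠RKV = 27°  [△RXK]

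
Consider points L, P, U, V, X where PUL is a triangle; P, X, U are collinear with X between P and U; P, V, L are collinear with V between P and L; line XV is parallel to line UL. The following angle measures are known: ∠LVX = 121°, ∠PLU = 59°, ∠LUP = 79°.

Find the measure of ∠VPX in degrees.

1. ∠PVX = 59°  [linear pair at V on PL]
2. ∠PXV = 79°  [XV∥UL, corresponding at X]
3. ∠VPX = 42°  [△PXV]

∠VPX = 42°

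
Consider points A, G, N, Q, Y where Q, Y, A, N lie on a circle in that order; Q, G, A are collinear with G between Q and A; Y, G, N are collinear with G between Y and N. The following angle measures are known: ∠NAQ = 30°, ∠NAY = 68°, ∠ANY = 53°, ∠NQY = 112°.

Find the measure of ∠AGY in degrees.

∠AGY = 83°

1. ∠NYQ = 30°  [same arc QN]
2. ∠AQY = 53°  [same arc YA]
3. ∠QGY = 97°  [△QGY]
4. ∠AGY = 83°  [linear pair at G on QA]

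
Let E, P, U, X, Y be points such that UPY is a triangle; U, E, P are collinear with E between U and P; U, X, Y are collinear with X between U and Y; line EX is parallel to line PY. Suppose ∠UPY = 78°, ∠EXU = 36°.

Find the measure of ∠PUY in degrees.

1. ∠UEX = 78°  [EX∥PY, corresponding at E]
2. ∠EUX = 66°  [△UEX]
3. ∠PUY = 66°  [E on UP, X on UY]

∠PUY = 66°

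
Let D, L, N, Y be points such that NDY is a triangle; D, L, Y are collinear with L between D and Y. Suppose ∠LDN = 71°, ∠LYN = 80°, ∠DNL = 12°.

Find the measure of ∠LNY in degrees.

1. ∠DLN = 97°  [△NDL]
2. ∠NLY = 83°  [linear pair at L on DY]
3. ∠LNY = 17°  [△NLY]

∠LNY = 17°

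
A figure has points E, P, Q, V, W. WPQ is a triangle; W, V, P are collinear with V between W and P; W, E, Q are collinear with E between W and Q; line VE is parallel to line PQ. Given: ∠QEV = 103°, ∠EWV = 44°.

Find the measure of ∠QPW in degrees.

∠QPW = 59°

1. ∠VEW = 77°  [linear pair at E on WQ]
2. ∠EVW = 59°  [△WVE]
3. ∠QPW = 59°  [VE∥PQ, corresponding at V]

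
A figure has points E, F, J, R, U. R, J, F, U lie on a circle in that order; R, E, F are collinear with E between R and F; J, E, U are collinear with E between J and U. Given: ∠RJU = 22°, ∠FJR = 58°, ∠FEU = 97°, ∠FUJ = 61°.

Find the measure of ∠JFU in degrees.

∠JFU = 83°

1. ∠RFU = 22°  [same arc RU]
2. ∠FUR = 122°  [cyclic RJFU, opposite ∠J+∠U]
3. ∠FRU = 36°  [△RFU]
4. ∠FJU = 36°  [same arc FU]
5. ∠JFU = 83°  [△JFU]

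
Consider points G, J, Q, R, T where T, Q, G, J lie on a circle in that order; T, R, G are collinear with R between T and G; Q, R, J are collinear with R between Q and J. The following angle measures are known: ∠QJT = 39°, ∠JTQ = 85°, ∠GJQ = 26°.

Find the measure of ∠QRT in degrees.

∠QRT = 98°

1. ∠JQT = 56°  [△TQJ]
2. ∠GTQ = 26°  [same arc QG]
3. ∠QRT = 98°  [△TRQ]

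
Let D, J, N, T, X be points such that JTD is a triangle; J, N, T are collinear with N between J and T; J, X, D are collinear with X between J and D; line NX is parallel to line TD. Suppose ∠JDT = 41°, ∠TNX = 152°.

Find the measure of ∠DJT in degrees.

∠DJT = 111°

1. ∠JXN = 41°  [NX∥TD, corresponding at X]
2. ∠JNX = 28°  [linear pair at N on JT]
3. ∠NJX = 111°  [△JNX]
4. ∠DJT = 111°  [N on JT, X on JD]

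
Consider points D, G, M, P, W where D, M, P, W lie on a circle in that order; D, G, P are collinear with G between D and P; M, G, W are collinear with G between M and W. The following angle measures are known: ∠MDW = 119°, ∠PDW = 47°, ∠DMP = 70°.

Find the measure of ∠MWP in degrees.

∠MWP = 72°

1. ∠MPW = 61°  [cyclic DMPW, opposite ∠D+∠P]
2. ∠PMW = 47°  [same arc PW]
3. ∠MWP = 72°  [△MPW]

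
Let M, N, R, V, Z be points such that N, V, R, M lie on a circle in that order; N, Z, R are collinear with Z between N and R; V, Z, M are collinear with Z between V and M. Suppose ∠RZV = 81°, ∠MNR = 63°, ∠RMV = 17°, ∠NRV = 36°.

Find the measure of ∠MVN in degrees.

1. ∠NZV = 99°  [linear pair at Z on NR]
2. ∠RNV = 17°  [same arc VR]
3. ∠MVN = 64°  [△NZV]

∠MVN = 64°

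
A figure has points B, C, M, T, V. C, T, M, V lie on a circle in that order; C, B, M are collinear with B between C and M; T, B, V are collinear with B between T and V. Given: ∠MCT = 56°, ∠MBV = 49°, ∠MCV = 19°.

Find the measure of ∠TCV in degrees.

∠TCV = 75°

1. ∠CBT = 49°  [vertical angles at B]
2. ∠CBV = 131°  [linear pair at B on CM]
3. ∠CVT = 30°  [△CBV]
4. ∠CTV = 75°  [△CBT]
5. ∠TCV = 75°  [△CTV]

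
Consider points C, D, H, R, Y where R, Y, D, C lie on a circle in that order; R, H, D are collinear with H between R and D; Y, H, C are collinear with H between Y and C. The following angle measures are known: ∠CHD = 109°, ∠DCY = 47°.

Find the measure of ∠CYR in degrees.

1. ∠RHY = 109°  [vertical angles at H]
2. ∠DRY = 47°  [same arc YD]
3. ∠CYR = 24°  [△RHY]

∠CYR = 24°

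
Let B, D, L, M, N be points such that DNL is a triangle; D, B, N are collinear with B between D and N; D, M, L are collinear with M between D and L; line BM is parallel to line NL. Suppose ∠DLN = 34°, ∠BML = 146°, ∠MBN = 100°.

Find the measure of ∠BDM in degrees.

∠BDM = 66°

1. ∠BMD = 34°  [BM∥NL, corresponding at M]
2. ∠DBM = 80°  [linear pair at B on DN]
3. ∠BDM = 66°  [△DBM]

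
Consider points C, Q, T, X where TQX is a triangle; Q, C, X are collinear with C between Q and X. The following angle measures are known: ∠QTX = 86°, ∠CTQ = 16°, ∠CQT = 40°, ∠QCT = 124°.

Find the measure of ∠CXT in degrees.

1. ∠TQX = 40°  [C on ray QX]
2. ∠QXT = 54°  [△TQX]
3. ∠CXT = 54°  [C on ray XQ]

∠CXT = 54°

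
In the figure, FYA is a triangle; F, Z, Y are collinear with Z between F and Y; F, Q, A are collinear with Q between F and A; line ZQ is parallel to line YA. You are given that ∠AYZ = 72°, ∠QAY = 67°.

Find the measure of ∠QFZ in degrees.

∠QFZ = 41°

1. ∠AYF = 72°  [Z on ray YF]
2. ∠FAY = 67°  [Q on ray AF]
3. ∠AFY = 41°  [△FYA]
4. ∠QFZ = 41°  [Z on FY, Q on FA]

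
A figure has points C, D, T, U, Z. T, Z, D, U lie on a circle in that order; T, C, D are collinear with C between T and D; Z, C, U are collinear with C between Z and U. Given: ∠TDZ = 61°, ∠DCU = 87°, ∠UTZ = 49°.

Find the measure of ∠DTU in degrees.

∠DTU = 26°

1. ∠TUZ = 61°  [same arc TZ]
2. ∠TCU = 93°  [linear pair at C on TD]
3. ∠DTU = 26°  [△TCU]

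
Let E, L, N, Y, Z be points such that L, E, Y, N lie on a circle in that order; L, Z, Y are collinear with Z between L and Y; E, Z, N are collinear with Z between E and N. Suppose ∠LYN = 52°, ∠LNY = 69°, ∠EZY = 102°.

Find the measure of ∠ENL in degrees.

1. ∠NLY = 59°  [△LYN]
2. ∠LZN = 102°  [vertical angles at Z]
3. ∠ENL = 19°  [△LZN]

∠ENL = 19°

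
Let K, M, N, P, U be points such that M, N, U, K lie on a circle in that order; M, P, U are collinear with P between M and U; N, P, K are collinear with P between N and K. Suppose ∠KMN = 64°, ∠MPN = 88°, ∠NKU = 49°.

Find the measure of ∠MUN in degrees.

∠MUN = 73°

1. ∠KUN = 116°  [cyclic MNUK, opposite ∠M+∠U]
2. ∠NPU = 92°  [linear pair at P on MU]
3. ∠KNU = 15°  [△NUK]
4. ∠MUN = 73°  [△NPU]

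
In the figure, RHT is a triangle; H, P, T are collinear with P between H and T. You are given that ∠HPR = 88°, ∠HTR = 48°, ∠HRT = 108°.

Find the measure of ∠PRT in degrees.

∠PRT = 40°

1. ∠RPT = 92°  [linear pair at P on HT]
2. ∠PTR = 48°  [P on ray TH]
3. ∠PRT = 40°  [△RPT]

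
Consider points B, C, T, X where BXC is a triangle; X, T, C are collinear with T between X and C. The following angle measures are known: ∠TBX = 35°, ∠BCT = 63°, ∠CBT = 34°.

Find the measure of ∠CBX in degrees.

∠CBX = 69°

1. ∠BTC = 83°  [△BTC]
2. ∠BCX = 63°  [T on ray CX]
3. ∠BTX = 97°  [linear pair at T on XC]
4. ∠BXT = 48°  [△BXT]
5. ∠BXC = 48°  [T on ray XC]
6. ∠CBX = 69°  [△BXC]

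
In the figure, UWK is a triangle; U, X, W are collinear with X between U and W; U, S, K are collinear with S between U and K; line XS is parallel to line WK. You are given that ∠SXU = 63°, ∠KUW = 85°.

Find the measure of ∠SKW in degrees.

1. ∠KWU = 63°  [XS∥WK, corresponding at X]
2. ∠UKW = 32°  [△UWK]
3. ∠SKW = 32°  [S on ray KU]

∠SKW = 32°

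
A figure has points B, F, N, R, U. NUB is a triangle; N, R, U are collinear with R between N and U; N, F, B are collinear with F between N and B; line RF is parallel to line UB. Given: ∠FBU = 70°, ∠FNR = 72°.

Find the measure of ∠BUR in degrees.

1. ∠NBU = 70°  [F on ray BN]
2. ∠BNU = 72°  [R on NU, F on NB]
3. ∠BUN = 38°  [△NUB]
4. ∠BUR = 38°  [R on ray UN]

∠BUR = 38°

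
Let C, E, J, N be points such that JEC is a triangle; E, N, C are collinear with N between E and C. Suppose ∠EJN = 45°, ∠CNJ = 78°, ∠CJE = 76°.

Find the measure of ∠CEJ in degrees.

∠CEJ = 33°

1. ∠ENJ = 102°  [linear pair at N on EC]
2. ∠JEN = 33°  [△JEN]
3. ∠CEJ = 33°  [N on ray EC]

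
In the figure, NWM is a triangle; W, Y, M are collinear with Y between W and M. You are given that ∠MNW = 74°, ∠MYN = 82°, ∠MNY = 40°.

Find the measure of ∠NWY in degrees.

1. ∠NMY = 58°  [△NYM]
2. ∠NMW = 58°  [Y on ray MW]
3. ∠MWN = 48°  [△NWM]
4. ∠NWY = 48°  [Y on ray WM]

∠NWY = 48°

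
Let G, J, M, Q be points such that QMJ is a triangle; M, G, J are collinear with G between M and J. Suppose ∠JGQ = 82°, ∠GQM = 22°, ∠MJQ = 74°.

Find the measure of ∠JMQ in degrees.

1. ∠MGQ = 98°  [linear pair at G on MJ]
2. ∠GMQ = 60°  [△QMG]
3. ∠JMQ = 60°  [G on ray MJ]

∠JMQ = 60°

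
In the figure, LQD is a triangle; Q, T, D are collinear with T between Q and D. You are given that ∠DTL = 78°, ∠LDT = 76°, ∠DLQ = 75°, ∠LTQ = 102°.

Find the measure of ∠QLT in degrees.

1. ∠LDQ = 76°  [T on ray DQ]
2. ∠DQL = 29°  [△LQD]
3. ∠LQT = 29°  [T on ray QD]
4. ∠QLT = 49°  [△LQT]

∠QLT = 49°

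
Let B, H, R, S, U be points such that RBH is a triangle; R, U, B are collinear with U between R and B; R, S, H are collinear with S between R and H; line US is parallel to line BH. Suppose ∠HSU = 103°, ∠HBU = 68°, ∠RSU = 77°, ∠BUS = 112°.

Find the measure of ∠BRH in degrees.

1. ∠HBR = 68°  [U on ray BR]
2. ∠BHR = 77°  [US∥BH, corresponding at S]
3. ∠BRH = 35°  [△RBH]

∠BRH = 35°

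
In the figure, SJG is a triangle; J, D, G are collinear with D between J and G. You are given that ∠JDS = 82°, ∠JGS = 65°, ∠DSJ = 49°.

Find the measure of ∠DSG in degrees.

∠DSG = 17°

1. ∠GDS = 98°  [linear pair at D on JG]
2. ∠DGS = 65°  [D on ray GJ]
3. ∠DSG = 17°  [△SDG]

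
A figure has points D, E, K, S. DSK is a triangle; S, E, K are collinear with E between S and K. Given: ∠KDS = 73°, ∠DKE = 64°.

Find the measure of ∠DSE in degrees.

1. ∠DKS = 64°  [E on ray KS]
2. ∠DSK = 43°  [△DSK]
3. ∠DSE = 43°  [E on ray SK]

∠DSE = 43°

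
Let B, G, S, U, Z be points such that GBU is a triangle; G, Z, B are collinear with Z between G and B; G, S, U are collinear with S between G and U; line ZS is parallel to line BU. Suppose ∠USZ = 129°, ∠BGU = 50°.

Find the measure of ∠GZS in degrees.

∠GZS = 79°

1. ∠GSZ = 51°  [linear pair at S on GU]
2. ∠SGZ = 50°  [Z on GB, S on GU]
3. ∠GZS = 79°  [△GZS]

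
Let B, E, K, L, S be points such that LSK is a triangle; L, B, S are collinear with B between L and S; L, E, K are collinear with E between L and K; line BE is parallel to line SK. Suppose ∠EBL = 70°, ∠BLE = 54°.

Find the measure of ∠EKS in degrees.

1. ∠BEL = 56°  [△LBE]
2. ∠BEK = 124°  [linear pair at E on LK]
3. ∠EKS = 56°  [BE∥SK, co-interior at K–E]

∠EKS = 56°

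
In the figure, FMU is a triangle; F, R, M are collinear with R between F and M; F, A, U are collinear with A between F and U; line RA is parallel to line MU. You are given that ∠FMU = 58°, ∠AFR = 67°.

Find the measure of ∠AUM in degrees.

∠AUM = 55°

1. ∠ARF = 58°  [RA∥MU, corresponding at R]
2. ∠FAR = 55°  [△FRA]
3. ∠RAU = 125°  [linear pair at A on FU]
4. ∠AUM = 55°  [RA∥MU, co-interior at U–A]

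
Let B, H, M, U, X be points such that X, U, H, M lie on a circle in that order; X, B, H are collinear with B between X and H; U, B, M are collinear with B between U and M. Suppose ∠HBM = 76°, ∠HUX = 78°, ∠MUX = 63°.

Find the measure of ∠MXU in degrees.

∠MXU = 56°

1. ∠MBX = 104°  [linear pair at B on XH]
2. ∠HMX = 102°  [cyclic XUHM, opposite ∠U+∠M]
3. ∠MHX = 63°  [same arc XM]
4. ∠HXM = 15°  [△XHM]
5. ∠UMX = 61°  [△XBM]
6. ∠MXU = 56°  [△XUM]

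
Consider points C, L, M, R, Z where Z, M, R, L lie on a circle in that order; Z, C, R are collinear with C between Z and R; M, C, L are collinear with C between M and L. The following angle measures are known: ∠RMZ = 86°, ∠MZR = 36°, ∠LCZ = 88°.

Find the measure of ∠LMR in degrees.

∠LMR = 34°

1. ∠MRZ = 58°  [△ZMR]
2. ∠MCR = 88°  [vertical angles at C]
3. ∠LMR = 34°  [△MCR]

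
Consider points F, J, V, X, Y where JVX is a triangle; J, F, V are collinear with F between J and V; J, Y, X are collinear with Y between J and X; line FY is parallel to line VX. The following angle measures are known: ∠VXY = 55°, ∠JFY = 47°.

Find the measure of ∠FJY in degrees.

∠FJY = 78°

1. ∠JXV = 55°  [Y on ray XJ]
2. ∠JVX = 47°  [FY∥VX, corresponding at F]
3. ∠VJX = 78°  [△JVX]
4. ∠FJY = 78°  [F on JV, Y on JX]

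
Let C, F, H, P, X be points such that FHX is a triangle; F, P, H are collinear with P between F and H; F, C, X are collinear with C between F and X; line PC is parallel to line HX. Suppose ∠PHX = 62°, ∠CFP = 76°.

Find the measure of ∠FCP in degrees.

1. ∠FHX = 62°  [P on ray HF]
2. ∠HFX = 76°  [P on FH, C on FX]
3. ∠FXH = 42°  [△FHX]
4. ∠FCP = 42°  [PC∥HX, corresponding at C]

∠FCP = 42°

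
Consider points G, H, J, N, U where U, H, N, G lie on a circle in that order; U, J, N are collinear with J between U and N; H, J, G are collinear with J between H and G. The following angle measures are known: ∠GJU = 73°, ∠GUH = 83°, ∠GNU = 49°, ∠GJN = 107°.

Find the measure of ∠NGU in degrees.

∠NGU = 72°

1. ∠GNH = 97°  [cyclic UHNG, opposite ∠U+∠N]
2. ∠HGN = 24°  [△NJG]
3. ∠GHN = 59°  [△HNG]
4. ∠GUN = 59°  [same arc NG]
5. ∠NGU = 72°  [△UNG]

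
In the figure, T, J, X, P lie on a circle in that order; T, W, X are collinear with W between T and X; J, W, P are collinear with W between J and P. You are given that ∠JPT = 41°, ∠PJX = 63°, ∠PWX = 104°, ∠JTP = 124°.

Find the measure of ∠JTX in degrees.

1. ∠PJT = 15°  [△TJP]
2. ∠JWT = 104°  [vertical angles at W]
3. ∠JTX = 61°  [△TWJ]

∠JTX = 61°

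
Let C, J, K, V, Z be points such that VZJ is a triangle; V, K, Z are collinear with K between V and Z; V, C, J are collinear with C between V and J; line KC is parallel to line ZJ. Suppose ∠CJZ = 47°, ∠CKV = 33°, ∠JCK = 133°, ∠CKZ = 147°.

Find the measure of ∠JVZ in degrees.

∠JVZ = 100°

1. ∠VJZ = 47°  [C on ray JV]
2. ∠JZV = 33°  [KC∥ZJ, corresponding at K]
3. ∠JVZ = 100°  [△VZJ]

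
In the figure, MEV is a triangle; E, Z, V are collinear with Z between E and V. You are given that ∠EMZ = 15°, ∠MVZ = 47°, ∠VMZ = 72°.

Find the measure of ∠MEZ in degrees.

1. ∠MZV = 61°  [△MZV]
2. ∠EZM = 119°  [linear pair at Z on EV]
3. ∠MEZ = 46°  [△MEZ]

∠MEZ = 46°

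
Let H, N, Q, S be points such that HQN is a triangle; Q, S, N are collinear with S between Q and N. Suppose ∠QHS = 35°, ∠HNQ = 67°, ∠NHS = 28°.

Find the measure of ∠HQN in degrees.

∠HQN = 50°

1. ∠HNS = 67°  [S on ray NQ]
2. ∠HSN = 85°  [△HSN]
3. ∠HSQ = 95°  [linear pair at S on QN]
4. ∠HQS = 50°  [△HQS]
5. ∠HQN = 50°  [S on ray QN]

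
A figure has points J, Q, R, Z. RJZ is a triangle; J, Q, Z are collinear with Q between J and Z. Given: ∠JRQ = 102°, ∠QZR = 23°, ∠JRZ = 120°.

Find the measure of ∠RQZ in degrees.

1. ∠JZR = 23°  [Q on ray ZJ]
2. ∠RJZ = 37°  [△RJZ]
3. ∠QJR = 37°  [Q on ray JZ]
4. ∠JQR = 41°  [△RJQ]
5. ∠RQZ = 139°  [linear pair at Q on JZ]

∠RQZ = 139°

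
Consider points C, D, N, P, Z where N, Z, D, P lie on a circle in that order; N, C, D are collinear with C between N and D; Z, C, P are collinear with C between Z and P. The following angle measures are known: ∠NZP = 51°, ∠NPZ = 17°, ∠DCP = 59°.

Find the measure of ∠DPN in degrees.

∠DPN = 87°

1. ∠NDP = 51°  [same arc NP]
2. ∠NCP = 121°  [linear pair at C on ND]
3. ∠DNP = 42°  [△NCP]
4. ∠DPN = 87°  [△NDP]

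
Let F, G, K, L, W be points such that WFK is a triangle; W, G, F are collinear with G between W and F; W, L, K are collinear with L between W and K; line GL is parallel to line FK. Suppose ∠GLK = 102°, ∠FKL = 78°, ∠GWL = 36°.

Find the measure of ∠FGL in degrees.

∠FGL = 114°

1. ∠GLW = 78°  [linear pair at L on WK]
2. ∠LGW = 66°  [△WGL]
3. ∠FGL = 114°  [linear pair at G on WF]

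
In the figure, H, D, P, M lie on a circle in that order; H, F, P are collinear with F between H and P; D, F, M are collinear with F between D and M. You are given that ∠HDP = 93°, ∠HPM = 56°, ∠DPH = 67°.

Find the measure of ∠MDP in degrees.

∠MDP = 37°

1. ∠HMP = 87°  [cyclic HDPM, opposite ∠D+∠M]
2. ∠MHP = 37°  [△HPM]
3. ∠MDP = 37°  [same arc PM]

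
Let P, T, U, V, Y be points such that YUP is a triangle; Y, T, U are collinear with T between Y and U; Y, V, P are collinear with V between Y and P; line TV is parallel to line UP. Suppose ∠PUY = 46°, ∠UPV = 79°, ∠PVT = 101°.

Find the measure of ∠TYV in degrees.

1. ∠VTY = 46°  [TV∥UP, corresponding at T]
2. ∠TVY = 79°  [linear pair at V on YP]
3. ∠TYV = 55°  [△YTV]

∠TYV = 55°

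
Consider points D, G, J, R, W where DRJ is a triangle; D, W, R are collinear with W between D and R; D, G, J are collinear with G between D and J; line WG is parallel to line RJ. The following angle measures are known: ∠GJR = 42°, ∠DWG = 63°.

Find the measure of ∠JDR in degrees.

1. ∠DJR = 42°  [G on ray JD]
2. ∠DRJ = 63°  [WG∥RJ, corresponding at W]
3. ∠JDR = 75°  [△DRJ]

∠JDR = 75°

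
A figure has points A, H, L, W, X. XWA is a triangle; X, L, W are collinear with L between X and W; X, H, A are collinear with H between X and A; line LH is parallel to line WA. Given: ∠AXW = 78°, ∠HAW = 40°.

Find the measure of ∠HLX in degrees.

∠HLX = 62°

1. ∠WAX = 40°  [H on ray AX]
2. ∠AWX = 62°  [△XWA]
3. ∠HLX = 62°  [LH∥WA, corresponding at L]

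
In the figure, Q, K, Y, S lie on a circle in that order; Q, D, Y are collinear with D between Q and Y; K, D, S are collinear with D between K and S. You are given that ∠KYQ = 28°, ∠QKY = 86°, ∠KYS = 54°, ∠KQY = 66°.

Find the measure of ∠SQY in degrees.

1. ∠KSY = 66°  [same arc KY]
2. ∠SKY = 60°  [△KYS]
3. ∠SQY = 60°  [same arc YS]

∠SQY = 60°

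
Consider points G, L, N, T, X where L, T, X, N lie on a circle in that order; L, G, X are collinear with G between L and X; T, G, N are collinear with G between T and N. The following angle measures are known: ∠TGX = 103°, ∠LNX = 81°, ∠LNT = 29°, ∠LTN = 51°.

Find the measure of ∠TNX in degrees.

∠TNX = 52°

1. ∠LGN = 103°  [vertical angles at G]
2. ∠LXN = 51°  [same arc LN]
3. ∠NGX = 77°  [linear pair at G on LX]
4. ∠TNX = 52°  [△XGN]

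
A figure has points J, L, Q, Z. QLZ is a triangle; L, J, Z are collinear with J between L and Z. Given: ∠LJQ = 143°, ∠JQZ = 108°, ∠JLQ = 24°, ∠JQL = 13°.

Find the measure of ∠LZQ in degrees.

∠LZQ = 35°

1. ∠QJZ = 37°  [linear pair at J on LZ]
2. ∠JZQ = 35°  [△QJZ]
3. ∠LZQ = 35°  [J on ray ZL]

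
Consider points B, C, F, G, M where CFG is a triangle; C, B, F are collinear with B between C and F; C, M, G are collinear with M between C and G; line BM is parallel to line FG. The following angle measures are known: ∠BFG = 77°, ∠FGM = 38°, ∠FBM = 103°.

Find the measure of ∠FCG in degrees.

1. ∠CFG = 77°  [B on ray FC]
2. ∠CGF = 38°  [M on ray GC]
3. ∠FCG = 65°  [△CFG]

∠FCG = 65°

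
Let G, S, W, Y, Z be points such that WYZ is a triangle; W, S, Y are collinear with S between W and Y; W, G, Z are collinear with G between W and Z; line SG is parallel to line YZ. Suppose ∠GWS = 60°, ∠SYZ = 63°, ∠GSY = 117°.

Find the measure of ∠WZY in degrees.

∠WZY = 57°

1. ∠YWZ = 60°  [S on WY, G on WZ]
2. ∠WYZ = 63°  [S on ray YW]
3. ∠WZY = 57°  [△WYZ]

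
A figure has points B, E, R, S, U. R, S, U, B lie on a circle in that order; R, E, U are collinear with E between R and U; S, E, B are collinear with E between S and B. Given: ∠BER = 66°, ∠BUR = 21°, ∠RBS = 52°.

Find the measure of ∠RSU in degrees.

1. ∠BRU = 62°  [△REB]
2. ∠RBU = 97°  [△RUB]
3. ∠RSU = 83°  [cyclic RSUB, opposite ∠S+∠B]

∠RSU = 83°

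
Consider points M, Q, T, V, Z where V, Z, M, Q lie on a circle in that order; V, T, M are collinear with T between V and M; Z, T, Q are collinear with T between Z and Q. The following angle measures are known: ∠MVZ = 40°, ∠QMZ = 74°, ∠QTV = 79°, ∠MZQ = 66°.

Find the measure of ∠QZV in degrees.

∠QZV = 39°

1. ∠MQZ = 40°  [same arc ZM]
2. ∠MTQ = 101°  [linear pair at T on VM]
3. ∠QMV = 39°  [△MTQ]
4. ∠QZV = 39°  [same arc VQ]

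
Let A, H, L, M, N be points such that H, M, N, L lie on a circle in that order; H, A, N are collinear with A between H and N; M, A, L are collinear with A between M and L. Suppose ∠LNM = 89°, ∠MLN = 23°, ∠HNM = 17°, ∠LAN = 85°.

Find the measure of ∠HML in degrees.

1. ∠LHM = 91°  [cyclic HMNL, opposite ∠H+∠N]
2. ∠HLM = 17°  [same arc HM]
3. ∠HML = 72°  [△HML]

∠HML = 72°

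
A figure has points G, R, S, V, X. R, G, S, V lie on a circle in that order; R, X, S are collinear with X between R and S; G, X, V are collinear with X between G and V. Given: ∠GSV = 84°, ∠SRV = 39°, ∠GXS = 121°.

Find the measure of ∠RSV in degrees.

∠RSV = 64°

1. ∠SGV = 39°  [same arc SV]
2. ∠RXV = 121°  [vertical angles at X]
3. ∠GVS = 57°  [△GSV]
4. ∠SXV = 59°  [linear pair at X on RS]
5. ∠RSV = 64°  [△SXV]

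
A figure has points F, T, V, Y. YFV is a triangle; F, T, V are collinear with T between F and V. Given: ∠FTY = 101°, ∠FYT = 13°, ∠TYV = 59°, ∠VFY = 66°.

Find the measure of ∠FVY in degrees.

1. ∠VTY = 79°  [linear pair at T on FV]
2. ∠TVY = 42°  [△YTV]
3. ∠FVY = 42°  [T on ray VF]

∠FVY = 42°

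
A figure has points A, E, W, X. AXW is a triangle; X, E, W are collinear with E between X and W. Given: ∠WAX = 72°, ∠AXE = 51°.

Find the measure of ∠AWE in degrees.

∠AWE = 57°

1. ∠AXW = 51°  [E on ray XW]
2. ∠AWX = 57°  [△AXW]
3. ∠AWE = 57°  [E on ray WX]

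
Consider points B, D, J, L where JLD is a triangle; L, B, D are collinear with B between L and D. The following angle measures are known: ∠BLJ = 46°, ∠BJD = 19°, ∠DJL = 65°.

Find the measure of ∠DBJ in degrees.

∠DBJ = 92°

1. ∠DLJ = 46°  [B on ray LD]
2. ∠JDL = 69°  [△JLD]
3. ∠BDJ = 69°  [B on ray DL]
4. ∠DBJ = 92°  [△JBD]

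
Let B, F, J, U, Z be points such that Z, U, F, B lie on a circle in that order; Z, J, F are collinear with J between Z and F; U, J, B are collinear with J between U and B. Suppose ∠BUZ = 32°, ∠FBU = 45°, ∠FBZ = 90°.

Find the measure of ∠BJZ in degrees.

∠BJZ = 77°

1. ∠BFZ = 32°  [same arc ZB]
2. ∠BJF = 103°  [△FJB]
3. ∠BJZ = 77°  [linear pair at J on ZF]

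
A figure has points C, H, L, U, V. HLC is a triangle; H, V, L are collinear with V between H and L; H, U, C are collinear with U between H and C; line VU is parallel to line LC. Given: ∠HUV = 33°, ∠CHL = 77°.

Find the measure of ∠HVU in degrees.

∠HVU = 70°

1. ∠HCL = 33°  [VU∥LC, corresponding at U]
2. ∠CLH = 70°  [△HLC]
3. ∠HVU = 70°  [VU∥LC, corresponding at V]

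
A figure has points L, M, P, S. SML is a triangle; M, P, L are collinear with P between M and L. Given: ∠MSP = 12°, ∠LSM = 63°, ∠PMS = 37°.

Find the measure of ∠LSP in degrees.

∠LSP = 51°

1. ∠MPS = 131°  [△SMP]
2. ∠LMS = 37°  [P on ray ML]
3. ∠LPS = 49°  [linear pair at P on ML]
4. ∠MLS = 80°  [△SML]
5. ∠PLS = 80°  [P on ray LM]
6. ∠LSP = 51°  [△SPL]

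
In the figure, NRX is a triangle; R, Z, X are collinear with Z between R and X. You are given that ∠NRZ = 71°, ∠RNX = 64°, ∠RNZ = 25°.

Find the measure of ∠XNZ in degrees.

1. ∠NZR = 84°  [△NRZ]
2. ∠NRX = 71°  [Z on ray RX]
3. ∠NXR = 45°  [△NRX]
4. ∠NZX = 96°  [linear pair at Z on RX]
5. ∠NXZ = 45°  [Z on ray XR]
6. ∠XNZ = 39°  [△NZX]

∠XNZ = 39°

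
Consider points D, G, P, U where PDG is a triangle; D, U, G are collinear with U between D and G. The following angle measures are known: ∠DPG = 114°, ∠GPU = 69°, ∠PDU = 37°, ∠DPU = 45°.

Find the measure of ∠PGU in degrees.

1. ∠DUP = 98°  [△PDU]
2. ∠GUP = 82°  [linear pair at U on DG]
3. ∠PGU = 29°  [△PUG]

∠PGU = 29°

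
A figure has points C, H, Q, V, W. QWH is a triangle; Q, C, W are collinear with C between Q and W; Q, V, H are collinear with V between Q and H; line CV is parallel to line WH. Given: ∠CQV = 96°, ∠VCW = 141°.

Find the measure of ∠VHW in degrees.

1. ∠QCV = 39°  [linear pair at C on QW]
2. ∠CVQ = 45°  [△QCV]
3. ∠CVH = 135°  [linear pair at V on QH]
4. ∠VHW = 45°  [CV∥WH, co-interior at H–V]

∠VHW = 45°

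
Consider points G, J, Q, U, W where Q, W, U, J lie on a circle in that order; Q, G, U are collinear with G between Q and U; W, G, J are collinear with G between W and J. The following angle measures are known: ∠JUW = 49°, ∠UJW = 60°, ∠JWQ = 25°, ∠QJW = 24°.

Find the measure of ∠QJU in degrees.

∠QJU = 84°

1. ∠JWU = 71°  [△WUJ]
2. ∠JUQ = 25°  [same arc QJ]
3. ∠JQU = 71°  [same arc UJ]
4. ∠QJU = 84°  [△QUJ]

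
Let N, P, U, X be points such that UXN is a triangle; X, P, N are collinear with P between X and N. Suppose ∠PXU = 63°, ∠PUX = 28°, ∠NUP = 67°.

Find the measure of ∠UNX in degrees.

1. ∠UPX = 89°  [△UXP]
2. ∠NPU = 91°  [linear pair at P on XN]
3. ∠PNU = 22°  [△UPN]
4. ∠UNX = 22°  [P on ray NX]

∠UNX = 22°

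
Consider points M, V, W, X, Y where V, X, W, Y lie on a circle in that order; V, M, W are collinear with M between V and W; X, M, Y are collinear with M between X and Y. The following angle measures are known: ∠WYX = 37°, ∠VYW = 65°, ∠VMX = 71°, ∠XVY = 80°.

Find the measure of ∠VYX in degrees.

1. ∠WVX = 37°  [same arc XW]
2. ∠VXY = 72°  [△VMX]
3. ∠VYX = 28°  [△VXY]

∠VYX = 28°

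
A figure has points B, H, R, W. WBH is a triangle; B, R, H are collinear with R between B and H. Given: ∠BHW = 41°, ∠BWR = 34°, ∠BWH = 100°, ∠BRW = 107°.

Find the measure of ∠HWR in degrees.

1. ∠RHW = 41°  [R on ray HB]
2. ∠HRW = 73°  [linear pair at R on BH]
3. ∠HWR = 66°  [△WRH]

∠HWR = 66°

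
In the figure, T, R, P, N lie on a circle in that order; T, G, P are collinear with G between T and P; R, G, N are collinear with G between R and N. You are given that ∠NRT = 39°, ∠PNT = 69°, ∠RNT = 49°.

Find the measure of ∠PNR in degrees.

1. ∠NPT = 39°  [same arc TN]
2. ∠NTR = 92°  [△TRN]
3. ∠NTP = 72°  [△TPN]
4. ∠NPR = 88°  [cyclic TRPN, opposite ∠T+∠P]
5. ∠NRP = 72°  [same arc PN]
6. ∠PNR = 20°  [△RPN]

∠PNR = 20°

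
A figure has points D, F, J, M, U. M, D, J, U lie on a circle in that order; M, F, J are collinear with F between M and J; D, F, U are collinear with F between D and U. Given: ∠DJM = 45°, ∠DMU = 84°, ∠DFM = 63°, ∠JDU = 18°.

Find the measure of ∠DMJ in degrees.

∠DMJ = 66°

1. ∠DUM = 45°  [same arc MD]
2. ∠MDU = 51°  [△MDU]
3. ∠DMJ = 66°  [△MFD]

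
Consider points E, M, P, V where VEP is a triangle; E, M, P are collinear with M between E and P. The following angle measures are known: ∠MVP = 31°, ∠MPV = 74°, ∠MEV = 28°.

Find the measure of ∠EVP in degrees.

∠EVP = 78°

1. ∠EPV = 74°  [M on ray PE]
2. ∠PEV = 28°  [M on ray EP]
3. ∠EVP = 78°  [△VEP]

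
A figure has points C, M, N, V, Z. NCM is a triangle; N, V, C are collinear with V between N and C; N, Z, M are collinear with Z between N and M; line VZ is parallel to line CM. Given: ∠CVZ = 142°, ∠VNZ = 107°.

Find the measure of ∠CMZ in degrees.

1. ∠NVZ = 38°  [linear pair at V on NC]
2. ∠NZV = 35°  [△NVZ]
3. ∠MZV = 145°  [linear pair at Z on NM]
4. ∠CMZ = 35°  [VZ∥CM, co-interior at M–Z]

∠CMZ = 35°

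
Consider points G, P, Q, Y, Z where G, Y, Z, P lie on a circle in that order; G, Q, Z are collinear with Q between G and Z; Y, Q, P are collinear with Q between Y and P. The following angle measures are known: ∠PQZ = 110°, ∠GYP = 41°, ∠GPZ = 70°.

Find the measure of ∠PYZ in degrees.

1. ∠GZP = 41°  [same arc GP]
2. ∠PGZ = 69°  [△GZP]
3. ∠PYZ = 69°  [same arc ZP]

∠PYZ = 69°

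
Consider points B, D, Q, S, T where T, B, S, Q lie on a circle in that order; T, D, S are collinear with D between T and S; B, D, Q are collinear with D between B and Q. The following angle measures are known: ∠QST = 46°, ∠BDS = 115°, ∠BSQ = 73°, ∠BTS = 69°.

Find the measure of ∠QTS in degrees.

1. ∠QBT = 46°  [same arc TQ]
2. ∠QDT = 115°  [vertical angles at D]
3. ∠BTQ = 107°  [cyclic TBSQ, opposite ∠T+∠S]
4. ∠BQT = 27°  [△TBQ]
5. ∠QTS = 38°  [△TDQ]

∠QTS = 38°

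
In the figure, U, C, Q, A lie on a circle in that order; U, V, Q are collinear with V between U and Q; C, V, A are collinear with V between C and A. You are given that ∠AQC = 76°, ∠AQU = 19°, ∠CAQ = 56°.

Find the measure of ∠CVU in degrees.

∠CVU = 105°

1. ∠ACU = 19°  [same arc UA]
2. ∠CUQ = 56°  [same arc CQ]
3. ∠CVU = 105°  [△UVC]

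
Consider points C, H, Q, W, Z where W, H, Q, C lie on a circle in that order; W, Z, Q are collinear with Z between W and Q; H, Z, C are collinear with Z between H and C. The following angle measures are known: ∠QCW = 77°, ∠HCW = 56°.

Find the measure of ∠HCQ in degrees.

∠HCQ = 21°

1. ∠QHW = 103°  [cyclic WHQC, opposite ∠H+∠C]
2. ∠HQW = 56°  [same arc WH]
3. ∠HWQ = 21°  [△WHQ]
4. ∠HCQ = 21°  [same arc HQ]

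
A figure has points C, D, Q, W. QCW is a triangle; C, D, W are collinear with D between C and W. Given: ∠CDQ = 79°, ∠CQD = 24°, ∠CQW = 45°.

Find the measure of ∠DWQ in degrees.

∠DWQ = 58°

1. ∠DCQ = 77°  [△QCD]
2. ∠QCW = 77°  [D on ray CW]
3. ∠CWQ = 58°  [△QCW]
4. ∠DWQ = 58°  [D on ray WC]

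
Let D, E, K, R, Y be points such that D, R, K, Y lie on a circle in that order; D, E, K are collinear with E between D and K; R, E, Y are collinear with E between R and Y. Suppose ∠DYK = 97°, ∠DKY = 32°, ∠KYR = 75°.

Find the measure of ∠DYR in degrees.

∠DYR = 22°

1. ∠DRK = 83°  [cyclic DRKY, opposite ∠R+∠Y]
2. ∠KDR = 75°  [same arc RK]
3. ∠DKR = 22°  [△DRK]
4. ∠DYR = 22°  [same arc DR]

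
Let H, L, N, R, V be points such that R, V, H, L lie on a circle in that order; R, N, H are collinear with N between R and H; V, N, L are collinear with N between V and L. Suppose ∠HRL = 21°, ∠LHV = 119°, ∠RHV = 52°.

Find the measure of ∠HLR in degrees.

1. ∠LRV = 61°  [cyclic RVHL, opposite ∠R+∠H]
2. ∠RLV = 52°  [same arc RV]
3. ∠LVR = 67°  [△RVL]
4. ∠LHR = 67°  [same arc RL]
5. ∠HLR = 92°  [△RHL]

∠HLR = 92°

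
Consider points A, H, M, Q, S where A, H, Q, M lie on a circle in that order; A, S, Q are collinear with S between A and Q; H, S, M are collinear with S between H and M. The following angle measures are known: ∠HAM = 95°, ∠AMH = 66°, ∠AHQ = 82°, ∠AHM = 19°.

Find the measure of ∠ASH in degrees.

1. ∠AQH = 66°  [same arc AH]
2. ∠HAQ = 32°  [△AHQ]
3. ∠ASH = 129°  [△ASH]

∠ASH = 129°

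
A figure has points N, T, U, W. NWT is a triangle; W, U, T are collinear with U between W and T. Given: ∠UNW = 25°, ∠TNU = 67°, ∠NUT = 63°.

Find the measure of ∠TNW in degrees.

∠TNW = 92°

1. ∠NTU = 50°  [△NUT]
2. ∠NUW = 117°  [linear pair at U on WT]
3. ∠NTW = 50°  [U on ray TW]
4. ∠NWU = 38°  [△NWU]
5. ∠NWT = 38°  [U on ray WT]
6. ∠TNW = 92°  [△NWT]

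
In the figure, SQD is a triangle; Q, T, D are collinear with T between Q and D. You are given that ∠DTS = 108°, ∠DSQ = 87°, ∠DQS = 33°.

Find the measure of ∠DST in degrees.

1. ∠QDS = 60°  [△SQD]
2. ∠SDT = 60°  [T on ray DQ]
3. ∠DST = 12°  [△STD]

∠DST = 12°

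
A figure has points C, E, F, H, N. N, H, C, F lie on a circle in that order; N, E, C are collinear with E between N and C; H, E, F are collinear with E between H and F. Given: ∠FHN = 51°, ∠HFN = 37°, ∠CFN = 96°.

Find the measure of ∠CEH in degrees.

1. ∠FCN = 51°  [same arc NF]
2. ∠HCN = 37°  [same arc NH]
3. ∠CNF = 33°  [△NCF]
4. ∠CHF = 33°  [same arc CF]
5. ∠CEH = 110°  [△HEC]

∠CEH = 110°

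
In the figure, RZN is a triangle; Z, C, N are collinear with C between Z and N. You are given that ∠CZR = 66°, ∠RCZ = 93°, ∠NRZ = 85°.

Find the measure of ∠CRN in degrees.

∠CRN = 64°

1. ∠NZR = 66°  [C on ray ZN]
2. ∠NCR = 87°  [linear pair at C on ZN]
3. ∠RNZ = 29°  [△RZN]
4. ∠CNR = 29°  [C on ray NZ]
5. ∠CRN = 64°  [△RCN]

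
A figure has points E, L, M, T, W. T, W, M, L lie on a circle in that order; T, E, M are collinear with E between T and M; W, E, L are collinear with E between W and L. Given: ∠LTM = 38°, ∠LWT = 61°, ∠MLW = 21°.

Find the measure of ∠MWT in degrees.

1. ∠LMT = 61°  [same arc TL]
2. ∠MLT = 81°  [△TML]
3. ∠MWT = 99°  [cyclic TWML, opposite ∠W+∠L]

∠MWT = 99°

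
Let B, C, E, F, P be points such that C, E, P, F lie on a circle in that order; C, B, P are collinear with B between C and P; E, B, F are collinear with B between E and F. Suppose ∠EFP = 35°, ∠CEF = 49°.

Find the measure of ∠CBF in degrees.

1. ∠CPF = 49°  [same arc CF]
2. ∠FBP = 96°  [△PBF]
3. ∠CBF = 84°  [linear pair at B on CP]

∠CBF = 84°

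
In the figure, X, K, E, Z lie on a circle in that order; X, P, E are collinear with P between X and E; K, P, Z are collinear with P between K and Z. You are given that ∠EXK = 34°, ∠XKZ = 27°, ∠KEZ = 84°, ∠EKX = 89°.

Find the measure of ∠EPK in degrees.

∠EPK = 61°

1. ∠EZK = 34°  [same arc KE]
2. ∠KEX = 57°  [△XKE]
3. ∠EKZ = 62°  [△KEZ]
4. ∠EPK = 61°  [△KPE]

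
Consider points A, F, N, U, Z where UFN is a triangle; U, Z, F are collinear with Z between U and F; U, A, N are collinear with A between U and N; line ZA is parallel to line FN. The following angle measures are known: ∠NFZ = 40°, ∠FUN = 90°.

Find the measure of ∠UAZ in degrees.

∠UAZ = 50°

1. ∠NFU = 40°  [Z on ray FU]
2. ∠FNU = 50°  [△UFN]
3. ∠UAZ = 50°  [ZA∥FN, corresponding at A]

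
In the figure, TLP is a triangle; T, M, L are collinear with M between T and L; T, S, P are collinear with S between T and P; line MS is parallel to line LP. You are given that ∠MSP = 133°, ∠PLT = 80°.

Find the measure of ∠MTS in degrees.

∠MTS = 53°

1. ∠MST = 47°  [linear pair at S on TP]
2. ∠SMT = 80°  [MS∥LP, corresponding at M]
3. ∠MTS = 53°  [△TMS]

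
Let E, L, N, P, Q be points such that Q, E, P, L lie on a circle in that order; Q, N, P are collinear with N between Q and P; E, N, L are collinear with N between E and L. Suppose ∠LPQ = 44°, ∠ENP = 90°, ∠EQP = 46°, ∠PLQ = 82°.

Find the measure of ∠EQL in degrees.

∠EQL = 100°

1. ∠LEQ = 44°  [same arc QL]
2. ∠LQP = 54°  [△QPL]
3. ∠LNQ = 90°  [vertical angles at N]
4. ∠ELQ = 36°  [△QNL]
5. ∠EQL = 100°  [△QEL]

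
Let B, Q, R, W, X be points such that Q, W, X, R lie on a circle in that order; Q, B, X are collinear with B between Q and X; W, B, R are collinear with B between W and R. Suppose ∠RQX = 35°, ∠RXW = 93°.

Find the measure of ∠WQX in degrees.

∠WQX = 52°

1. ∠RWX = 35°  [same arc XR]
2. ∠WRX = 52°  [△WXR]
3. ∠WQX = 52°  [same arc WX]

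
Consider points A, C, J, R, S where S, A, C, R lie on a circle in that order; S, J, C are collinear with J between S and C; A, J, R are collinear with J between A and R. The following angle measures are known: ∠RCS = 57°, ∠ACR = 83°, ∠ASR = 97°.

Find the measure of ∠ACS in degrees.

1. ∠RAS = 57°  [same arc SR]
2. ∠ARS = 26°  [△SAR]
3. ∠ACS = 26°  [same arc SA]

∠ACS = 26°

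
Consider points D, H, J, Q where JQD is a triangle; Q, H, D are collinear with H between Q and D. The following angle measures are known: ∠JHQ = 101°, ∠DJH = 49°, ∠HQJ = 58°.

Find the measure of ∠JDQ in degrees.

∠JDQ = 52°

1. ∠DHJ = 79°  [linear pair at H on QD]
2. ∠HDJ = 52°  [△JHD]
3. ∠JDQ = 52°  [H on ray DQ]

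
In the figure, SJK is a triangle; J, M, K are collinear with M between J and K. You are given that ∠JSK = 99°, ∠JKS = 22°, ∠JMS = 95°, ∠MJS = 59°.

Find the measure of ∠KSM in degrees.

1. ∠MKS = 22°  [M on ray KJ]
2. ∠KMS = 85°  [linear pair at M on JK]
3. ∠KSM = 73°  [△SMK]

∠KSM = 73°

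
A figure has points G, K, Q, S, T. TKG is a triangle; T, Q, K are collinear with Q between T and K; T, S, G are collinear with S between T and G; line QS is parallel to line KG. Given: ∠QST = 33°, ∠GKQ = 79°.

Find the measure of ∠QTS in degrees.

1. ∠KGT = 33°  [QS∥KG, corresponding at S]
2. ∠GKT = 79°  [Q on ray KT]
3. ∠GTK = 68°  [△TKG]
4. ∠QTS = 68°  [Q on TK, S on TG]

∠QTS = 68°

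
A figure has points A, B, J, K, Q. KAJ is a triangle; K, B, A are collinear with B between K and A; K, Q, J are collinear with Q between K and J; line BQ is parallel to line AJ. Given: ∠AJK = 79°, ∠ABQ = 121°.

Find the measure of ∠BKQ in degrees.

∠BKQ = 42°

1. ∠BQK = 79°  [BQ∥AJ, corresponding at Q]
2. ∠KBQ = 59°  [linear pair at B on KA]
3. ∠BKQ = 42°  [△KBQ]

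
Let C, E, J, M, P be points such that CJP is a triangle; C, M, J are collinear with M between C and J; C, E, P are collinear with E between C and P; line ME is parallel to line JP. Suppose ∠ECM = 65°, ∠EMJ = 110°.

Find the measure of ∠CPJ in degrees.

∠CPJ = 45°

1. ∠CME = 70°  [linear pair at M on CJ]
2. ∠CEM = 45°  [△CME]
3. ∠CPJ = 45°  [ME∥JP, corresponding at E]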